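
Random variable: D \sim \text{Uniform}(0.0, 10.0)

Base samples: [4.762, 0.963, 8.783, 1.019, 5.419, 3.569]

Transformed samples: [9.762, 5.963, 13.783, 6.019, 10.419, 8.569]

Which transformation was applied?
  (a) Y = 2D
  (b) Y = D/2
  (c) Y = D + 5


Checking option (c) Y = D + 5:
  D = 4.762 -> Y = 9.762 ✓
  D = 0.963 -> Y = 5.963 ✓
  D = 8.783 -> Y = 13.783 ✓
All samples match this transformation.

(c) D + 5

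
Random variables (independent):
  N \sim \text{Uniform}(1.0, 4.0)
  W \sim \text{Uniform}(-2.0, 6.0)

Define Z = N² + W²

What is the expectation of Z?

E[Z] = E[N²] + E[W²]
E[N²] = Var(N) + E[N]² = 0.75 + 6.25 = 7
E[W²] = Var(W) + E[W]² = 5.3333333 + 4 = 9.3333333
E[Z] = 7 + 9.3333333 = 16.333333

16.333333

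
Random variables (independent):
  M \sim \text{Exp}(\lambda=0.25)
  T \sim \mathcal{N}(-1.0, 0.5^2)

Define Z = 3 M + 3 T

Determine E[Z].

E[Z] = 3*E[M] + 3*E[T]
E[M] = 4
E[T] = -1
E[Z] = 3*4 + 3*(-1) = 9

9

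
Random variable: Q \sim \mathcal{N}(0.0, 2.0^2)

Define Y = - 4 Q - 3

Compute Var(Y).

For Y = aQ + b: Var(Y) = a² * Var(Q)
Var(Q) = 2.0^2 = 4
Var(Y) = (-4)² * 4 = 16 * 4 = 64

64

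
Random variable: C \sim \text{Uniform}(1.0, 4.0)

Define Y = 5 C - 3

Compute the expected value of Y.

For Y = 5C - 3:
E[Y] = 5 * E[C] - 3
E[C] = (1 + 4)/2 = 2.5
E[Y] = 5 * 2.5 - 3 = 9.5

9.5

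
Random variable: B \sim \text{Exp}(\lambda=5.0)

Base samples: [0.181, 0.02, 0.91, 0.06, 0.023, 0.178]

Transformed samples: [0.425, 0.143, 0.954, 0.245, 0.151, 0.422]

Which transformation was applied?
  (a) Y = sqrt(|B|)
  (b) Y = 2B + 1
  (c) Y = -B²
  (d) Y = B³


Checking option (a) Y = sqrt(|B|):
  B = 0.181 -> Y = 0.425 ✓
  B = 0.02 -> Y = 0.143 ✓
  B = 0.91 -> Y = 0.954 ✓
All samples match this transformation.

(a) sqrt(|B|)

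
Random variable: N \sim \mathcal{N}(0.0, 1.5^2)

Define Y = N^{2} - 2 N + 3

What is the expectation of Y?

E[Y] = 1*E[N²] - 2*E[N] + 3
E[N] = 0
E[N²] = Var(N) + (E[N])² = 2.25 + 0 = 2.25
E[Y] = 1*2.25 - 2*0 + 3 = 5.25

5.25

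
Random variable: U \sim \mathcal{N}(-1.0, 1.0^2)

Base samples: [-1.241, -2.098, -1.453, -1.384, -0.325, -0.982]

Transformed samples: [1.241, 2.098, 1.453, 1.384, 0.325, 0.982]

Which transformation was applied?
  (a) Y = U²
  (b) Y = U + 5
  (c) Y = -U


Checking option (c) Y = -U:
  U = -1.241 -> Y = 1.241 ✓
  U = -2.098 -> Y = 2.098 ✓
  U = -1.453 -> Y = 1.453 ✓
All samples match this transformation.

(c) -U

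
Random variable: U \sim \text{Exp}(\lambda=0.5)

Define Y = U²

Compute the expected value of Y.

Using E[X²] = Var(X) + (E[X])²:
E[U] = 2
Var(U) = 1/0.5^2 = 4
E[U²] = 4 + 2² = 4 + 4 = 8

8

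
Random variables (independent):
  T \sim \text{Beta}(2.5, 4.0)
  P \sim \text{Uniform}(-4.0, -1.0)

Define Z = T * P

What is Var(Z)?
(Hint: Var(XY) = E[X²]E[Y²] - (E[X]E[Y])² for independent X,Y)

Var(XY) = E[X²]E[Y²] - (E[X]E[Y])²
E[T] = 0.38461538, Var(T) = 0.031558185
E[P] = -2.5, Var(P) = 0.75
E[T²] = 0.031558185 + 0.38461538² = 0.17948718
E[P²] = 0.75 + (-2.5)² = 7
Var(Z) = 0.17948718*7 - (0.38461538*(-2.5))²
= 1.2564103 - 0.92455621 = 0.33185404

0.33185404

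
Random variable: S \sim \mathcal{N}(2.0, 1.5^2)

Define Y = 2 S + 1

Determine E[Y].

For Y = 2S + 1:
E[Y] = 2 * E[S] + 1
E[S] = 2.0 = 2
E[Y] = 2 * 2 + 1 = 5

5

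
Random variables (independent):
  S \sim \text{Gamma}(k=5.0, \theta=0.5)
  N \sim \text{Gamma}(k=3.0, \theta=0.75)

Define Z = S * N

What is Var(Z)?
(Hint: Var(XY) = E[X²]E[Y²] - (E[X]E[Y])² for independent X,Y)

Var(XY) = E[X²]E[Y²] - (E[X]E[Y])²
E[S] = 2.5, Var(S) = 1.25
E[N] = 2.25, Var(N) = 1.6875
E[S²] = 1.25 + 2.5² = 7.5
E[N²] = 1.6875 + 2.25² = 6.75
Var(Z) = 7.5*6.75 - (2.5*2.25)²
= 50.625 - 31.640625 = 18.984375

18.984375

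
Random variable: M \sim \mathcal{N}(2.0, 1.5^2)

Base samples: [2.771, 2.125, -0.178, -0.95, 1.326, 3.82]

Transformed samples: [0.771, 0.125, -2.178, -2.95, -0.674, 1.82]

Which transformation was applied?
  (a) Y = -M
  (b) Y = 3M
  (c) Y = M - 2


Checking option (c) Y = M - 2:
  M = 2.771 -> Y = 0.771 ✓
  M = 2.125 -> Y = 0.125 ✓
  M = -0.178 -> Y = -2.178 ✓
All samples match this transformation.

(c) M - 2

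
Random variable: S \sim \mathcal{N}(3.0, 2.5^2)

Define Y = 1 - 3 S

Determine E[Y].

For Y = -3S + 1:
E[Y] = -3 * E[S] + 1
E[S] = 3.0 = 3
E[Y] = -3 * 3 + 1 = -8

-8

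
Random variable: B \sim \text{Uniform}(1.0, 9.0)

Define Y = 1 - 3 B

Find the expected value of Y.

For Y = -3B + 1:
E[Y] = -3 * E[B] + 1
E[B] = (1 + 9)/2 = 5
E[Y] = -3 * 5 + 1 = -14

-14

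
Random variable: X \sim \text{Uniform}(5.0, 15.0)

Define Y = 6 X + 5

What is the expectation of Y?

For Y = 6X + 5:
E[Y] = 6 * E[X] + 5
E[X] = (5 + 15)/2 = 10
E[Y] = 6 * 10 + 5 = 65

65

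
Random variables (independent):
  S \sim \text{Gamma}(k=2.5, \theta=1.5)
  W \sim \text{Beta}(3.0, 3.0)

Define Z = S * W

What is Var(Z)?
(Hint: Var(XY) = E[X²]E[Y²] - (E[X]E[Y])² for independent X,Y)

Var(XY) = E[X²]E[Y²] - (E[X]E[Y])²
E[S] = 3.75, Var(S) = 5.625
E[W] = 0.5, Var(W) = 0.035714286
E[S²] = 5.625 + 3.75² = 19.6875
E[W²] = 0.035714286 + 0.5² = 0.28571429
Var(Z) = 19.6875*0.28571429 - (3.75*0.5)²
= 5.625 - 3.515625 = 2.109375

2.109375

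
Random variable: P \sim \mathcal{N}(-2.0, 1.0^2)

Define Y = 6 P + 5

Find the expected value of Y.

For Y = 6P + 5:
E[Y] = 6 * E[P] + 5
E[P] = -2.0 = -2
E[Y] = 6 * (-2) + 5 = -7

-7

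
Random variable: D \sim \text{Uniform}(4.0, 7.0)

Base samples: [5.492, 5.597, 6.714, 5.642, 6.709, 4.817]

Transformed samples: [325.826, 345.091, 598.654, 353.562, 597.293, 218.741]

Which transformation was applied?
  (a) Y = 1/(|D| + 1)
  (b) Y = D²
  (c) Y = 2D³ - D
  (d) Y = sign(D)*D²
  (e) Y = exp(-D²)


Checking option (c) Y = 2D³ - D:
  D = 5.492 -> Y = 325.826 ✓
  D = 5.597 -> Y = 345.091 ✓
  D = 6.714 -> Y = 598.654 ✓
All samples match this transformation.

(c) 2D³ - D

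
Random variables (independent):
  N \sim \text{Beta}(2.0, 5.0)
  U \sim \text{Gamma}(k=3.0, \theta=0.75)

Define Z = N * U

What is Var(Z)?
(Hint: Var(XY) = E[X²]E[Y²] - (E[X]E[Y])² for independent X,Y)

Var(XY) = E[X²]E[Y²] - (E[X]E[Y])²
E[N] = 0.28571429, Var(N) = 0.025510204
E[U] = 2.25, Var(U) = 1.6875
E[N²] = 0.025510204 + 0.28571429² = 0.10714286
E[U²] = 1.6875 + 2.25² = 6.75
Var(Z) = 0.10714286*6.75 - (0.28571429*2.25)²
= 0.72321429 - 0.41326531 = 0.30994898

0.30994898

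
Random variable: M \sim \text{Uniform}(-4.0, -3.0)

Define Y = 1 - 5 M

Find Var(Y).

For Y = aM + b: Var(Y) = a² * Var(M)
Var(M) = (-3 + 4)^2/12 = 0.083333333
Var(Y) = (-5)² * 0.083333333 = 25 * 0.083333333 = 2.0833333

2.0833333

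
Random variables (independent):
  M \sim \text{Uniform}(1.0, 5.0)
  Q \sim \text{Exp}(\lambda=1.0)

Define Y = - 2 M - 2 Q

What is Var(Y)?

For independent RVs: Var(aX + bY) = a²Var(X) + b²Var(Y)
Var(M) = 1.3333333
Var(Q) = 1
Var(Y) = (-2)²*1.3333333 + (-2)²*1
= 4*1.3333333 + 4*1 = 9.3333333

9.3333333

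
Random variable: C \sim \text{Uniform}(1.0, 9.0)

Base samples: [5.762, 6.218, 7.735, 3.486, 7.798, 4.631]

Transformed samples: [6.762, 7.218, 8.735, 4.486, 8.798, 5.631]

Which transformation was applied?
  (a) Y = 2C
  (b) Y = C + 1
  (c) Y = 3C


Checking option (b) Y = C + 1:
  C = 5.762 -> Y = 6.762 ✓
  C = 6.218 -> Y = 7.218 ✓
  C = 7.735 -> Y = 8.735 ✓
All samples match this transformation.

(b) C + 1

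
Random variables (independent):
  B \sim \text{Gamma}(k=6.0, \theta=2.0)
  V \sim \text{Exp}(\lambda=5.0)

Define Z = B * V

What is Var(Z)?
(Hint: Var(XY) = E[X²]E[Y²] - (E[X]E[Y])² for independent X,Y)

Var(XY) = E[X²]E[Y²] - (E[X]E[Y])²
E[B] = 12, Var(B) = 24
E[V] = 0.2, Var(V) = 0.04
E[B²] = 24 + 12² = 168
E[V²] = 0.04 + 0.2² = 0.08
Var(Z) = 168*0.08 - (12*0.2)²
= 13.44 - 5.76 = 7.68

7.68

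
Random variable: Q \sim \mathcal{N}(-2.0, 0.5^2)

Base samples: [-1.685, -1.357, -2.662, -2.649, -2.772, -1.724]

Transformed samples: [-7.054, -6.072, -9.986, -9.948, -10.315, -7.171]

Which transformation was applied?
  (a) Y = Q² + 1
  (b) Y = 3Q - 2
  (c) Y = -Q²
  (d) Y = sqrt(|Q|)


Checking option (b) Y = 3Q - 2:
  Q = -1.685 -> Y = -7.054 ✓
  Q = -1.357 -> Y = -6.072 ✓
  Q = -2.662 -> Y = -9.986 ✓
All samples match this transformation.

(b) 3Q - 2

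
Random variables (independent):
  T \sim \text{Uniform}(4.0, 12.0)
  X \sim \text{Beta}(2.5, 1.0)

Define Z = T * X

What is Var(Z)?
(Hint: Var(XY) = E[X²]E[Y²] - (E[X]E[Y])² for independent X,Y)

Var(XY) = E[X²]E[Y²] - (E[X]E[Y])²
E[T] = 8, Var(T) = 5.3333333
E[X] = 0.71428571, Var(X) = 0.045351474
E[T²] = 5.3333333 + 8² = 69.333333
E[X²] = 0.045351474 + 0.71428571² = 0.55555556
Var(Z) = 69.333333*0.55555556 - (8*0.71428571)²
= 38.518519 - 32.653061 = 5.8654573

5.8654573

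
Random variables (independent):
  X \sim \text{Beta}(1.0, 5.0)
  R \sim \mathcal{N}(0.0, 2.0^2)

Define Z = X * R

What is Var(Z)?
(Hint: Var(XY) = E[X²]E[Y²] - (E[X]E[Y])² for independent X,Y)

Var(XY) = E[X²]E[Y²] - (E[X]E[Y])²
E[X] = 0.16666667, Var(X) = 0.01984127
E[R] = 0, Var(R) = 4
E[X²] = 0.01984127 + 0.16666667² = 0.047619048
E[R²] = 4 + 0² = 4
Var(Z) = 0.047619048*4 - (0.16666667*0)²
= 0.19047619 - 0 = 0.19047619

0.19047619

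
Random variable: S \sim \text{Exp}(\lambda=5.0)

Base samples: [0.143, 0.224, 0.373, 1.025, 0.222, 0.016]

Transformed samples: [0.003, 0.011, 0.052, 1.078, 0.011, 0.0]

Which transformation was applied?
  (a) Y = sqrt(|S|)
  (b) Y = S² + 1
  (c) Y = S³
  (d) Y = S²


Checking option (c) Y = S³:
  S = 0.143 -> Y = 0.003 ✓
  S = 0.224 -> Y = 0.011 ✓
  S = 0.373 -> Y = 0.052 ✓
All samples match this transformation.

(c) S³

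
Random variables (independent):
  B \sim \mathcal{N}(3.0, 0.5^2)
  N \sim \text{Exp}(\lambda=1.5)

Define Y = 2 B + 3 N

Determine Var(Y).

For independent RVs: Var(aX + bY) = a²Var(X) + b²Var(Y)
Var(B) = 0.25
Var(N) = 0.44444444
Var(Y) = 2²*0.25 + 3²*0.44444444
= 4*0.25 + 9*0.44444444 = 5

5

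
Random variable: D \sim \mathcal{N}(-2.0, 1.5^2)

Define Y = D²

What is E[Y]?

E[D²] = Var(D) + (E[D])² = 2.25 + 4 = 6.25

6.25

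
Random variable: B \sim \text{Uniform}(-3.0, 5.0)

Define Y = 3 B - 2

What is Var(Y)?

For Y = aB + b: Var(Y) = a² * Var(B)
Var(B) = (5 + 3)^2/12 = 5.3333333
Var(Y) = 3² * 5.3333333 = 9 * 5.3333333 = 48

48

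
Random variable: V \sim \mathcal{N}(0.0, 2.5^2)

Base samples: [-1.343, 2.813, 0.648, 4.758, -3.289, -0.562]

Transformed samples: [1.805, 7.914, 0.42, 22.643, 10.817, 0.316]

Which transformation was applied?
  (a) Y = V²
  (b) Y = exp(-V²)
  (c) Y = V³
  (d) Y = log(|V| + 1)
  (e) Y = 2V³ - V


Checking option (a) Y = V²:
  V = -1.343 -> Y = 1.805 ✓
  V = 2.813 -> Y = 7.914 ✓
  V = 0.648 -> Y = 0.42 ✓
All samples match this transformation.

(a) V²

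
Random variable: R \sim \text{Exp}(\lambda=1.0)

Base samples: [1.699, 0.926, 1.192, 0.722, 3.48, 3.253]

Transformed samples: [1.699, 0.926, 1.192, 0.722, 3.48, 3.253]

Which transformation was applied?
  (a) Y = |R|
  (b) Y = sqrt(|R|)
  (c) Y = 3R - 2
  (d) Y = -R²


Checking option (a) Y = |R|:
  R = 1.699 -> Y = 1.699 ✓
  R = 0.926 -> Y = 0.926 ✓
  R = 1.192 -> Y = 1.192 ✓
All samples match this transformation.

(a) |R|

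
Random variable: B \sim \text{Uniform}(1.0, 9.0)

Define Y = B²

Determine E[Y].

Using E[X²] = Var(X) + (E[X])²:
E[B] = 5
Var(B) = (9 - 1)^2/12 = 5.3333333
E[B²] = 5.3333333 + 5² = 5.3333333 + 25 = 30.333333

30.333333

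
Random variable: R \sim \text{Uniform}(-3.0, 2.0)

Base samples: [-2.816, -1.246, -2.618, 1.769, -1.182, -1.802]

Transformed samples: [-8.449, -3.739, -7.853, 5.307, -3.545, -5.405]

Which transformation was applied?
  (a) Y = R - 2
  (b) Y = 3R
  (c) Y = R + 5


Checking option (b) Y = 3R:
  R = -2.816 -> Y = -8.449 ✓
  R = -1.246 -> Y = -3.739 ✓
  R = -2.618 -> Y = -7.853 ✓
All samples match this transformation.

(b) 3R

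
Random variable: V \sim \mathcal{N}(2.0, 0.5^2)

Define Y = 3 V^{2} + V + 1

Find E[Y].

E[Y] = 3*E[V²] + 1*E[V] + 1
E[V] = 2
E[V²] = Var(V) + (E[V])² = 0.25 + 4 = 4.25
E[Y] = 3*4.25 + 1*2 + 1 = 15.75

15.75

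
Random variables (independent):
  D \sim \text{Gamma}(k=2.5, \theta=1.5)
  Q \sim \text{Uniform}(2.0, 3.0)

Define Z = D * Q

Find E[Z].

For independent RVs: E[XY] = E[X]*E[Y]
E[D] = 3.75
E[Q] = 2.5
E[Z] = 3.75 * 2.5 = 9.375

9.375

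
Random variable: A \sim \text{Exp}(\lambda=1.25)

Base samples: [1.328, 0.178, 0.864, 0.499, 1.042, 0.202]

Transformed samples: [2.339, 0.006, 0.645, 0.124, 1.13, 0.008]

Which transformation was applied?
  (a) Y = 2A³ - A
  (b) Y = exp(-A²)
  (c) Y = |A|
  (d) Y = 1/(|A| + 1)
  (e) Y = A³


Checking option (e) Y = A³:
  A = 1.328 -> Y = 2.339 ✓
  A = 0.178 -> Y = 0.006 ✓
  A = 0.864 -> Y = 0.645 ✓
All samples match this transformation.

(e) A³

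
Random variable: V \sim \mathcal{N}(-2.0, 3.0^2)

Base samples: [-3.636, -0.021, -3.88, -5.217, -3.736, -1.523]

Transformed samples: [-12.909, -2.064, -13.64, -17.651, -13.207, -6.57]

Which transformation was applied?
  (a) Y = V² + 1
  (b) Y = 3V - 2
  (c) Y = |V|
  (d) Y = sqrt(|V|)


Checking option (b) Y = 3V - 2:
  V = -3.636 -> Y = -12.909 ✓
  V = -0.021 -> Y = -2.064 ✓
  V = -3.88 -> Y = -13.64 ✓
All samples match this transformation.

(b) 3V - 2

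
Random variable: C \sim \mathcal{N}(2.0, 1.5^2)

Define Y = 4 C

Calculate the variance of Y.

For Y = aC + b: Var(Y) = a² * Var(C)
Var(C) = 1.5^2 = 2.25
Var(Y) = 4² * 2.25 = 16 * 2.25 = 36

36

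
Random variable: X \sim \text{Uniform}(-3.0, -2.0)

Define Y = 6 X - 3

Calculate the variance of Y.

For Y = aX + b: Var(Y) = a² * Var(X)
Var(X) = (-2 + 3)^2/12 = 0.083333333
Var(Y) = 6² * 0.083333333 = 36 * 0.083333333 = 3

3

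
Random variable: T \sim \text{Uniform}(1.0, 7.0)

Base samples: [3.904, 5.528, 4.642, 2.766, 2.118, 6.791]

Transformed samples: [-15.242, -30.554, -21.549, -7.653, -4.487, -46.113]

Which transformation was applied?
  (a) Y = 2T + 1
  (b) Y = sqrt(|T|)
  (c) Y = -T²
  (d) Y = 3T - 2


Checking option (c) Y = -T²:
  T = 3.904 -> Y = -15.242 ✓
  T = 5.528 -> Y = -30.554 ✓
  T = 4.642 -> Y = -21.549 ✓
All samples match this transformation.

(c) -T²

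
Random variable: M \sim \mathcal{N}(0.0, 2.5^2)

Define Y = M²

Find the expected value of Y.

Using E[X²] = Var(X) + (E[X])²:
E[M] = 0
Var(M) = 2.5^2 = 6.25
E[M²] = 6.25 + 0² = 6.25 + 0 = 6.25

6.25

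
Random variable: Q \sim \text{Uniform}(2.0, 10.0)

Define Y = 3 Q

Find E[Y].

For Y = 3Q:
E[Y] = 3 * E[Q]
E[Q] = (2 + 10)/2 = 6
E[Y] = 3 * 6 = 18

18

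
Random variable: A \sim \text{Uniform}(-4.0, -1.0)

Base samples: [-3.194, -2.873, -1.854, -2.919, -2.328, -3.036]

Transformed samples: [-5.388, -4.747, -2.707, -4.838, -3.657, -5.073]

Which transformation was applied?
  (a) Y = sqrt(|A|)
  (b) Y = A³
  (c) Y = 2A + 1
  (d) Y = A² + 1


Checking option (c) Y = 2A + 1:
  A = -3.194 -> Y = -5.388 ✓
  A = -2.873 -> Y = -4.747 ✓
  A = -1.854 -> Y = -2.707 ✓
All samples match this transformation.

(c) 2A + 1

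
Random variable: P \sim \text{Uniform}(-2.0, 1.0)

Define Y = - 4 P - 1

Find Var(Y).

For Y = aP + b: Var(Y) = a² * Var(P)
Var(P) = (1 + 2)^2/12 = 0.75
Var(Y) = (-4)² * 0.75 = 16 * 0.75 = 12

12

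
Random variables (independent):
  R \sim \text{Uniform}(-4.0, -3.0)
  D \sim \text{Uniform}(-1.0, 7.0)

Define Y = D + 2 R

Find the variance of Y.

For independent RVs: Var(aX + bY) = a²Var(X) + b²Var(Y)
Var(R) = 0.083333333
Var(D) = 5.3333333
Var(Y) = 2²*0.083333333 + 1²*5.3333333
= 4*0.083333333 + 1*5.3333333 = 5.6666667

5.6666667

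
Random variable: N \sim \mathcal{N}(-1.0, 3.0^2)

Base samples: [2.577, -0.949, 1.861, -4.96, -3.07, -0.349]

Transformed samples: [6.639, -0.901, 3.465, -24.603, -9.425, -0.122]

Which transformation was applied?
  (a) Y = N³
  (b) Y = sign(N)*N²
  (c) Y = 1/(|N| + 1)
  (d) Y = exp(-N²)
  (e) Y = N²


Checking option (b) Y = sign(N)*N²:
  N = 2.577 -> Y = 6.639 ✓
  N = -0.949 -> Y = -0.901 ✓
  N = 1.861 -> Y = 3.465 ✓
All samples match this transformation.

(b) sign(N)*N²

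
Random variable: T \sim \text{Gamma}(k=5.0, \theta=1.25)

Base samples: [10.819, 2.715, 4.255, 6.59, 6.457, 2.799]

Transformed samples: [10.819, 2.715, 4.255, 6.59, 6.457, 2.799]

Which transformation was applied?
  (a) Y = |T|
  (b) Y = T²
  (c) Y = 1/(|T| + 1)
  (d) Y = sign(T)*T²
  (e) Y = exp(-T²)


Checking option (a) Y = |T|:
  T = 10.819 -> Y = 10.819 ✓
  T = 2.715 -> Y = 2.715 ✓
  T = 4.255 -> Y = 4.255 ✓
All samples match this transformation.

(a) |T|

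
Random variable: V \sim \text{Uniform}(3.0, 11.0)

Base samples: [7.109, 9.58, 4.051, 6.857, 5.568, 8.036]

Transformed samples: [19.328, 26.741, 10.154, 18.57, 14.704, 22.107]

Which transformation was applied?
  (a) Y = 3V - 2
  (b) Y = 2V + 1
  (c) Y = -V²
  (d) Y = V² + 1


Checking option (a) Y = 3V - 2:
  V = 7.109 -> Y = 19.328 ✓
  V = 9.58 -> Y = 26.741 ✓
  V = 4.051 -> Y = 10.154 ✓
All samples match this transformation.

(a) 3V - 2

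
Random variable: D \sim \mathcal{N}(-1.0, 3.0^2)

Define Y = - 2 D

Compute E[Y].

For Y = -2D:
E[Y] = -2 * E[D]
E[D] = -1.0 = -1
E[Y] = -2 * (-1) = 2

2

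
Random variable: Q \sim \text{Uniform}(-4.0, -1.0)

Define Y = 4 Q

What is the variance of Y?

For Y = aQ + b: Var(Y) = a² * Var(Q)
Var(Q) = (-1 + 4)^2/12 = 0.75
Var(Y) = 4² * 0.75 = 16 * 0.75 = 12

12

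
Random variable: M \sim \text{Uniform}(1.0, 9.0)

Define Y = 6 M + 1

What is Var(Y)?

For Y = aM + b: Var(Y) = a² * Var(M)
Var(M) = (9 - 1)^2/12 = 5.3333333
Var(Y) = 6² * 5.3333333 = 36 * 5.3333333 = 192

192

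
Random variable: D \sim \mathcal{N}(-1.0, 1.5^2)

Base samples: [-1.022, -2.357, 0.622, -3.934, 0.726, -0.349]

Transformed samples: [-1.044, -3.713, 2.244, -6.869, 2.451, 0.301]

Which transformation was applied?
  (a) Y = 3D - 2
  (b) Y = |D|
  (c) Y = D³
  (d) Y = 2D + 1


Checking option (d) Y = 2D + 1:
  D = -1.022 -> Y = -1.044 ✓
  D = -2.357 -> Y = -3.713 ✓
  D = 0.622 -> Y = 2.244 ✓
All samples match this transformation.

(d) 2D + 1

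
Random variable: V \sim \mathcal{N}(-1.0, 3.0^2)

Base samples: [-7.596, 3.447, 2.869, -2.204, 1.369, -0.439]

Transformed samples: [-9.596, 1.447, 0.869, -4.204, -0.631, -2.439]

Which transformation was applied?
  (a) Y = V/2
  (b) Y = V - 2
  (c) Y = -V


Checking option (b) Y = V - 2:
  V = -7.596 -> Y = -9.596 ✓
  V = 3.447 -> Y = 1.447 ✓
  V = 2.869 -> Y = 0.869 ✓
All samples match this transformation.

(b) V - 2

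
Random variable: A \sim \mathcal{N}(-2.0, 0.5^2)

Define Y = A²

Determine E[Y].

E[A²] = Var(A) + (E[A])² = 0.25 + 4 = 4.25

4.25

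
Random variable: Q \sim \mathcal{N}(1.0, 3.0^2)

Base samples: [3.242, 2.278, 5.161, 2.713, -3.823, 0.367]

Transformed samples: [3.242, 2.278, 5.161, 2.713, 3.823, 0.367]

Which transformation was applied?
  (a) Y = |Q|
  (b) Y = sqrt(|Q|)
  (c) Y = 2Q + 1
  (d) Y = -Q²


Checking option (a) Y = |Q|:
  Q = 3.242 -> Y = 3.242 ✓
  Q = 2.278 -> Y = 2.278 ✓
  Q = 5.161 -> Y = 5.161 ✓
All samples match this transformation.

(a) |Q|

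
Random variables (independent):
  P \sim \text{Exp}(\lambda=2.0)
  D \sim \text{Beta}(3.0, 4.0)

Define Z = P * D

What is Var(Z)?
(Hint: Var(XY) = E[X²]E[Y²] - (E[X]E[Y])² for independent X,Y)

Var(XY) = E[X²]E[Y²] - (E[X]E[Y])²
E[P] = 0.5, Var(P) = 0.25
E[D] = 0.42857143, Var(D) = 0.030612245
E[P²] = 0.25 + 0.5² = 0.5
E[D²] = 0.030612245 + 0.42857143² = 0.21428571
Var(Z) = 0.5*0.21428571 - (0.5*0.42857143)²
= 0.10714286 - 0.045918367 = 0.06122449

0.06122449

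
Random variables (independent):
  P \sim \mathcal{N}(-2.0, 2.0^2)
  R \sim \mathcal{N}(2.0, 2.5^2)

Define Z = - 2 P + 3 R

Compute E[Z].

E[Z] = -2*E[P] + 3*E[R]
E[P] = -2
E[R] = 2
E[Z] = -2*(-2) + 3*2 = 10

10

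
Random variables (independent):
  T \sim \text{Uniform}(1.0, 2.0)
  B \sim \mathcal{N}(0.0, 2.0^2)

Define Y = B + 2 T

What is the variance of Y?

For independent RVs: Var(aX + bY) = a²Var(X) + b²Var(Y)
Var(T) = 0.083333333
Var(B) = 4
Var(Y) = 2²*0.083333333 + 1²*4
= 4*0.083333333 + 1*4 = 4.3333333

4.3333333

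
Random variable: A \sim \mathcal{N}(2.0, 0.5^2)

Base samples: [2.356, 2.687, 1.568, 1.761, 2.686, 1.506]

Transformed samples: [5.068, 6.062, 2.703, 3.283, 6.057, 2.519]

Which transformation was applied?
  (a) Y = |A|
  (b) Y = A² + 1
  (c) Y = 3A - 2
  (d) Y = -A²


Checking option (c) Y = 3A - 2:
  A = 2.356 -> Y = 5.068 ✓
  A = 2.687 -> Y = 6.062 ✓
  A = 1.568 -> Y = 2.703 ✓
All samples match this transformation.

(c) 3A - 2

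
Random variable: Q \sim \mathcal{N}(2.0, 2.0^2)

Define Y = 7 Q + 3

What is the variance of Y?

For Y = aQ + b: Var(Y) = a² * Var(Q)
Var(Q) = 2.0^2 = 4
Var(Y) = 7² * 4 = 49 * 4 = 196

196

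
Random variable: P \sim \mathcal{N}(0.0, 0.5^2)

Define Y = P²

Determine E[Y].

Using E[X²] = Var(X) + (E[X])²:
E[P] = 0
Var(P) = 0.5^2 = 0.25
E[P²] = 0.25 + 0² = 0.25 + 0 = 0.25

0.25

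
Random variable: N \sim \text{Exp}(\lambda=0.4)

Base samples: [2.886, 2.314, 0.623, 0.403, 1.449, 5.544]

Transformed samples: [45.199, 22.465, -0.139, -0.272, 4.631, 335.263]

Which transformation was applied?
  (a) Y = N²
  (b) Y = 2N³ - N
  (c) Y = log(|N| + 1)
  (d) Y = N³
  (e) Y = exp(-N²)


Checking option (b) Y = 2N³ - N:
  N = 2.886 -> Y = 45.199 ✓
  N = 2.314 -> Y = 22.465 ✓
  N = 0.623 -> Y = -0.139 ✓
All samples match this transformation.

(b) 2N³ - N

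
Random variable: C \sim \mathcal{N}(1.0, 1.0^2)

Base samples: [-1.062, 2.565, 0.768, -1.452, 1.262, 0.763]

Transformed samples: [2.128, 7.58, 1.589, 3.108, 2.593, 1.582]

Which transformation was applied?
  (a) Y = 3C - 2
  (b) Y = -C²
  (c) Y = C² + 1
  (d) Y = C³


Checking option (c) Y = C² + 1:
  C = -1.062 -> Y = 2.128 ✓
  C = 2.565 -> Y = 7.58 ✓
  C = 0.768 -> Y = 1.589 ✓
All samples match this transformation.

(c) C² + 1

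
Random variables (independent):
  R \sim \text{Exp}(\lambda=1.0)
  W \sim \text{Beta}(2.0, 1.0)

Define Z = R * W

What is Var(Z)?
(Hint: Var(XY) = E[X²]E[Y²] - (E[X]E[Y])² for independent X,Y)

Var(XY) = E[X²]E[Y²] - (E[X]E[Y])²
E[R] = 1, Var(R) = 1
E[W] = 0.66666667, Var(W) = 0.055555556
E[R²] = 1 + 1² = 2
E[W²] = 0.055555556 + 0.66666667² = 0.5
Var(Z) = 2*0.5 - (1*0.66666667)²
= 1 - 0.44444444 = 0.55555556

0.55555556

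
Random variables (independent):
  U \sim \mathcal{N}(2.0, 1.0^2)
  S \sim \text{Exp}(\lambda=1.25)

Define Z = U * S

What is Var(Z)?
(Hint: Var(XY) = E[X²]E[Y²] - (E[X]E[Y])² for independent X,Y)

Var(XY) = E[X²]E[Y²] - (E[X]E[Y])²
E[U] = 2, Var(U) = 1
E[S] = 0.8, Var(S) = 0.64
E[U²] = 1 + 2² = 5
E[S²] = 0.64 + 0.8² = 1.28
Var(Z) = 5*1.28 - (2*0.8)²
= 6.4 - 2.56 = 3.84

3.84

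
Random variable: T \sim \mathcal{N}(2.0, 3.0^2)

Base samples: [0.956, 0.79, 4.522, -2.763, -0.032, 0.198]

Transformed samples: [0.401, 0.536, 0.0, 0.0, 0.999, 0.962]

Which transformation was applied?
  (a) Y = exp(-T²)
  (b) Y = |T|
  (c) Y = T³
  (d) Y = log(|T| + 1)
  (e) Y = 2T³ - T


Checking option (a) Y = exp(-T²):
  T = 0.956 -> Y = 0.401 ✓
  T = 0.79 -> Y = 0.536 ✓
  T = 4.522 -> Y = 0.0 ✓
All samples match this transformation.

(a) exp(-T²)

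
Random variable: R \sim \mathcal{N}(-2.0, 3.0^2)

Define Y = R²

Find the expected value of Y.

E[R²] = Var(R) + (E[R])² = 9 + 4 = 13

13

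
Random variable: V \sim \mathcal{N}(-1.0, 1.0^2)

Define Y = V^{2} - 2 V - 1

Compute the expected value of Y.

E[Y] = 1*E[V²] - 2*E[V] - 1
E[V] = -1
E[V²] = Var(V) + (E[V])² = 1 + 1 = 2
E[Y] = 1*2 - 2*(-1) - 1 = 3

3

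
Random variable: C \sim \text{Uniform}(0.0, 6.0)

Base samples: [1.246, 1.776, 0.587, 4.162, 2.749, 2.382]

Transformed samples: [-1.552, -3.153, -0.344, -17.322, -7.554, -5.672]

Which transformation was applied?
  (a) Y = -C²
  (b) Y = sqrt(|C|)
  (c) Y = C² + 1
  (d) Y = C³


Checking option (a) Y = -C²:
  C = 1.246 -> Y = -1.552 ✓
  C = 1.776 -> Y = -3.153 ✓
  C = 0.587 -> Y = -0.344 ✓
All samples match this transformation.

(a) -C²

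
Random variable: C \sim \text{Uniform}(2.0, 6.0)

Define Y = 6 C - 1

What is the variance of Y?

For Y = aC + b: Var(Y) = a² * Var(C)
Var(C) = (6 - 2)^2/12 = 1.3333333
Var(Y) = 6² * 1.3333333 = 36 * 1.3333333 = 48

48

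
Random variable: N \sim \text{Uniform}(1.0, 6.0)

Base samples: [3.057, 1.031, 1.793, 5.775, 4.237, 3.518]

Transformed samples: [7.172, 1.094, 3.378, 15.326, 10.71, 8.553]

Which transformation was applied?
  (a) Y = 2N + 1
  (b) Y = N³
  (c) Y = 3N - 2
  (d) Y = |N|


Checking option (c) Y = 3N - 2:
  N = 3.057 -> Y = 7.172 ✓
  N = 1.031 -> Y = 1.094 ✓
  N = 1.793 -> Y = 3.378 ✓
All samples match this transformation.

(c) 3N - 2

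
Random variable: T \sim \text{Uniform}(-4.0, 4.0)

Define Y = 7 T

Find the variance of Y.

For Y = aT + b: Var(Y) = a² * Var(T)
Var(T) = (4 + 4)^2/12 = 5.3333333
Var(Y) = 7² * 5.3333333 = 49 * 5.3333333 = 261.33333

261.33333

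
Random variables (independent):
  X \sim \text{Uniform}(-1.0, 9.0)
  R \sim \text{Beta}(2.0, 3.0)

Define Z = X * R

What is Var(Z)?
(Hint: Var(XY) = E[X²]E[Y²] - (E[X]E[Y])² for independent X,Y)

Var(XY) = E[X²]E[Y²] - (E[X]E[Y])²
E[X] = 4, Var(X) = 8.3333333
E[R] = 0.4, Var(R) = 0.04
E[X²] = 8.3333333 + 4² = 24.333333
E[R²] = 0.04 + 0.4² = 0.2
Var(Z) = 24.333333*0.2 - (4*0.4)²
= 4.8666667 - 2.56 = 2.3066667

2.3066667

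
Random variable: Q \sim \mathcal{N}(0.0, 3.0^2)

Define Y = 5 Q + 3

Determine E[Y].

For Y = 5Q + 3:
E[Y] = 5 * E[Q] + 3
E[Q] = 0.0 = 0
E[Y] = 5 * 0 + 3 = 3

3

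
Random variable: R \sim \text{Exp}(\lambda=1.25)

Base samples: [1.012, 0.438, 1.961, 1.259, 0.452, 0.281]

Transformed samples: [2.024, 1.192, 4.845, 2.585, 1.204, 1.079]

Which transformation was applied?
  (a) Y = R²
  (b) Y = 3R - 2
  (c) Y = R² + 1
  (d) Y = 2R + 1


Checking option (c) Y = R² + 1:
  R = 1.012 -> Y = 2.024 ✓
  R = 0.438 -> Y = 1.192 ✓
  R = 1.961 -> Y = 4.845 ✓
All samples match this transformation.

(c) R² + 1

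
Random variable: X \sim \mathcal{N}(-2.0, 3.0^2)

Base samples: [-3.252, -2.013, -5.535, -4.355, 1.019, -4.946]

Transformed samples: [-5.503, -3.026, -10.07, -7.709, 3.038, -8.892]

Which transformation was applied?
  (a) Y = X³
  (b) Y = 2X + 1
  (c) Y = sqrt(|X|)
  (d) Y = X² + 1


Checking option (b) Y = 2X + 1:
  X = -3.252 -> Y = -5.503 ✓
  X = -2.013 -> Y = -3.026 ✓
  X = -5.535 -> Y = -10.07 ✓
All samples match this transformation.

(b) 2X + 1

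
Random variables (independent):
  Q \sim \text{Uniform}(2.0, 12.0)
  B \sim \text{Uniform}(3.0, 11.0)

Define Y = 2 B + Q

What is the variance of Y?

For independent RVs: Var(aX + bY) = a²Var(X) + b²Var(Y)
Var(Q) = 8.3333333
Var(B) = 5.3333333
Var(Y) = 1²*8.3333333 + 2²*5.3333333
= 1*8.3333333 + 4*5.3333333 = 29.666667

29.666667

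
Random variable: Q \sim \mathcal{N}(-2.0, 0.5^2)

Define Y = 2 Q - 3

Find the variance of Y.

For Y = aQ + b: Var(Y) = a² * Var(Q)
Var(Q) = 0.5^2 = 0.25
Var(Y) = 2² * 0.25 = 4 * 0.25 = 1

1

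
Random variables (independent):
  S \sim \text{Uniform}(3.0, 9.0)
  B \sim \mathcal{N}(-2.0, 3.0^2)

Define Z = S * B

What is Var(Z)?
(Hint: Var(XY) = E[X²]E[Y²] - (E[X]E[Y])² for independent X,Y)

Var(XY) = E[X²]E[Y²] - (E[X]E[Y])²
E[S] = 6, Var(S) = 3
E[B] = -2, Var(B) = 9
E[S²] = 3 + 6² = 39
E[B²] = 9 + (-2)² = 13
Var(Z) = 39*13 - (6*(-2))²
= 507 - 144 = 363

363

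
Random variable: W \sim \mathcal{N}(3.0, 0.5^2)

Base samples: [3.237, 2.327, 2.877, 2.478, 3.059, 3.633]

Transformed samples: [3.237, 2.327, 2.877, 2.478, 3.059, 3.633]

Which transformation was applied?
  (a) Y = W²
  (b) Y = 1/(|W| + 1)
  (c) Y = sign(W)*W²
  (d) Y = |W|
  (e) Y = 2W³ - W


Checking option (d) Y = |W|:
  W = 3.237 -> Y = 3.237 ✓
  W = 2.327 -> Y = 2.327 ✓
  W = 2.877 -> Y = 2.877 ✓
All samples match this transformation.

(d) |W|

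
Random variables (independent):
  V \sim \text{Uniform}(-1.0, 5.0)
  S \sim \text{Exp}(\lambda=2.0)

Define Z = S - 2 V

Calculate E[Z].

E[Z] = -2*E[V] + 1*E[S]
E[V] = 2
E[S] = 0.5
E[Z] = -2*2 + 1*0.5 = -3.5

-3.5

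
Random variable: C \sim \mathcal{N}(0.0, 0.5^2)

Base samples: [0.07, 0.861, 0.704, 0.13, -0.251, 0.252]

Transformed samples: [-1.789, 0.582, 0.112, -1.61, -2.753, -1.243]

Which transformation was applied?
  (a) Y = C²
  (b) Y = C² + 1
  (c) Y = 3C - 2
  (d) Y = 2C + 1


Checking option (c) Y = 3C - 2:
  C = 0.07 -> Y = -1.789 ✓
  C = 0.861 -> Y = 0.582 ✓
  C = 0.704 -> Y = 0.112 ✓
All samples match this transformation.

(c) 3C - 2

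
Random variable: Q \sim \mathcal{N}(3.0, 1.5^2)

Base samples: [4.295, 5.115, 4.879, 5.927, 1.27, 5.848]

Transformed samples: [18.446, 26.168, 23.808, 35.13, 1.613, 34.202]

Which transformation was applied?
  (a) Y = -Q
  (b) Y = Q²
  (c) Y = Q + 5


Checking option (b) Y = Q²:
  Q = 4.295 -> Y = 18.446 ✓
  Q = 5.115 -> Y = 26.168 ✓
  Q = 4.879 -> Y = 23.808 ✓
All samples match this transformation.

(b) Q²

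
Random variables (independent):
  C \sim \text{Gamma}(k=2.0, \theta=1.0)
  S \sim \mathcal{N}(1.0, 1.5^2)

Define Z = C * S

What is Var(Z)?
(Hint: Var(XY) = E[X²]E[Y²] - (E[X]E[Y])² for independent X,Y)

Var(XY) = E[X²]E[Y²] - (E[X]E[Y])²
E[C] = 2, Var(C) = 2
E[S] = 1, Var(S) = 2.25
E[C²] = 2 + 2² = 6
E[S²] = 2.25 + 1² = 3.25
Var(Z) = 6*3.25 - (2*1)²
= 19.5 - 4 = 15.5

15.5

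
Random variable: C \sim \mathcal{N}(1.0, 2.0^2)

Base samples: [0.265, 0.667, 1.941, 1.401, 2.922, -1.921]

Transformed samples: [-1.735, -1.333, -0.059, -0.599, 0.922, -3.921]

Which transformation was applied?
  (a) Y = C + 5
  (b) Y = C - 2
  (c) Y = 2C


Checking option (b) Y = C - 2:
  C = 0.265 -> Y = -1.735 ✓
  C = 0.667 -> Y = -1.333 ✓
  C = 1.941 -> Y = -0.059 ✓
All samples match this transformation.

(b) C - 2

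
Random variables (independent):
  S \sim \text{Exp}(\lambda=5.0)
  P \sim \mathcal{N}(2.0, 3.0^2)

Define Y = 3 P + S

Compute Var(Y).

For independent RVs: Var(aX + bY) = a²Var(X) + b²Var(Y)
Var(S) = 0.04
Var(P) = 9
Var(Y) = 1²*0.04 + 3²*9
= 1*0.04 + 9*9 = 81.04

81.04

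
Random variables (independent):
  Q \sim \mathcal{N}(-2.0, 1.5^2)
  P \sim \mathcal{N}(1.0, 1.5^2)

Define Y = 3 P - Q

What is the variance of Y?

For independent RVs: Var(aX + bY) = a²Var(X) + b²Var(Y)
Var(Q) = 2.25
Var(P) = 2.25
Var(Y) = (-1)²*2.25 + 3²*2.25
= 1*2.25 + 9*2.25 = 22.5

22.5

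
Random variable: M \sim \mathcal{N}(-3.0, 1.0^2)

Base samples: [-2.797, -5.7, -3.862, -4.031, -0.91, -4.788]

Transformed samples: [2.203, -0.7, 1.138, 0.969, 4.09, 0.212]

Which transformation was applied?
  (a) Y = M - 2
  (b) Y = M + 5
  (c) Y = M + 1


Checking option (b) Y = M + 5:
  M = -2.797 -> Y = 2.203 ✓
  M = -5.7 -> Y = -0.7 ✓
  M = -3.862 -> Y = 1.138 ✓
All samples match this transformation.

(b) M + 5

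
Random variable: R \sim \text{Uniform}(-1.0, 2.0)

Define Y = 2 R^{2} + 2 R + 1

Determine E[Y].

E[Y] = 2*E[R²] + 2*E[R] + 1
E[R] = 0.5
E[R²] = Var(R) + (E[R])² = 0.75 + 0.25 = 1
E[Y] = 2*1 + 2*0.5 + 1 = 4

4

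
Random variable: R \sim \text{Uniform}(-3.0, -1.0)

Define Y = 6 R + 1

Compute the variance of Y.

For Y = aR + b: Var(Y) = a² * Var(R)
Var(R) = (-1 + 3)^2/12 = 0.33333333
Var(Y) = 6² * 0.33333333 = 36 * 0.33333333 = 12

12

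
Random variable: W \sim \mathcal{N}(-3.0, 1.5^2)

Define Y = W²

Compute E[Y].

Using E[X²] = Var(X) + (E[X])²:
E[W] = -3
Var(W) = 1.5^2 = 2.25
E[W²] = 2.25 + (-3)² = 2.25 + 9 = 11.25

11.25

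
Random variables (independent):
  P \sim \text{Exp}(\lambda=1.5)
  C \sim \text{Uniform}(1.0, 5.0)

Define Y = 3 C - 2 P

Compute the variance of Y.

For independent RVs: Var(aX + bY) = a²Var(X) + b²Var(Y)
Var(P) = 0.44444444
Var(C) = 1.3333333
Var(Y) = (-2)²*0.44444444 + 3²*1.3333333
= 4*0.44444444 + 9*1.3333333 = 13.777778

13.777778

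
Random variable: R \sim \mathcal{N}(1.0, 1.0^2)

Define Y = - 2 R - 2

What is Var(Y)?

For Y = aR + b: Var(Y) = a² * Var(R)
Var(R) = 1.0^2 = 1
Var(Y) = (-2)² * 1 = 4 * 1 = 4

4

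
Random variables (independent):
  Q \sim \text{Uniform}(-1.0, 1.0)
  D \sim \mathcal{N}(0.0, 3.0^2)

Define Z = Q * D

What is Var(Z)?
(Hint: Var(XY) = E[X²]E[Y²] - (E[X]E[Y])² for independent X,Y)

Var(XY) = E[X²]E[Y²] - (E[X]E[Y])²
E[Q] = 0, Var(Q) = 0.33333333
E[D] = 0, Var(D) = 9
E[Q²] = 0.33333333 + 0² = 0.33333333
E[D²] = 9 + 0² = 9
Var(Z) = 0.33333333*9 - (0*0)²
= 3 - 0 = 3

3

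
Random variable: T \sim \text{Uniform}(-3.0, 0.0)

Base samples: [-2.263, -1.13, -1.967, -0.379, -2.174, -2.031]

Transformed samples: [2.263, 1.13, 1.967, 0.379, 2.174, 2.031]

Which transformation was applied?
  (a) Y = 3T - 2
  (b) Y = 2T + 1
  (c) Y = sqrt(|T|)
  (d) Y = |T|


Checking option (d) Y = |T|:
  T = -2.263 -> Y = 2.263 ✓
  T = -1.13 -> Y = 1.13 ✓
  T = -1.967 -> Y = 1.967 ✓
All samples match this transformation.

(d) |T|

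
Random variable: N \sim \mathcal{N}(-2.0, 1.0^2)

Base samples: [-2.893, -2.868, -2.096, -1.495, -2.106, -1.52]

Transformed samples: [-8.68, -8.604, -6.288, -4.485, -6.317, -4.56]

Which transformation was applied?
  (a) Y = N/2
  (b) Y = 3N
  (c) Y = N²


Checking option (b) Y = 3N:
  N = -2.893 -> Y = -8.68 ✓
  N = -2.868 -> Y = -8.604 ✓
  N = -2.096 -> Y = -6.288 ✓
All samples match this transformation.

(b) 3N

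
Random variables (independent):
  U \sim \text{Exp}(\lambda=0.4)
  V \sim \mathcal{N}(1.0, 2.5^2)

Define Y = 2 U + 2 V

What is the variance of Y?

For independent RVs: Var(aX + bY) = a²Var(X) + b²Var(Y)
Var(U) = 6.25
Var(V) = 6.25
Var(Y) = 2²*6.25 + 2²*6.25
= 4*6.25 + 4*6.25 = 50

50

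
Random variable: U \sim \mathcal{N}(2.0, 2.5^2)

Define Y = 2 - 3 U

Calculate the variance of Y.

For Y = aU + b: Var(Y) = a² * Var(U)
Var(U) = 2.5^2 = 6.25
Var(Y) = (-3)² * 6.25 = 9 * 6.25 = 56.25

56.25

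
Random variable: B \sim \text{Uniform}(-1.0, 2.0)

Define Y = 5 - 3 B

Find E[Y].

For Y = -3B + 5:
E[Y] = -3 * E[B] + 5
E[B] = (-1 + 2)/2 = 0.5
E[Y] = -3 * 0.5 + 5 = 3.5

3.5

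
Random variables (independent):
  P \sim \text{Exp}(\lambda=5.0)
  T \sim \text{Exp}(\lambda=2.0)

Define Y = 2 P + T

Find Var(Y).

For independent RVs: Var(aX + bY) = a²Var(X) + b²Var(Y)
Var(P) = 0.04
Var(T) = 0.25
Var(Y) = 2²*0.04 + 1²*0.25
= 4*0.04 + 1*0.25 = 0.41

0.41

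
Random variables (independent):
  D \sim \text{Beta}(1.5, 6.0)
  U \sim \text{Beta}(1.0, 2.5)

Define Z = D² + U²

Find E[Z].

E[Z] = E[D²] + E[U²]
E[D²] = Var(D) + E[D]² = 0.018823529 + 0.04 = 0.058823529
E[U²] = Var(U) + E[U]² = 0.045351474 + 0.081632653 = 0.12698413
E[Z] = 0.058823529 + 0.12698413 = 0.18580766

0.18580766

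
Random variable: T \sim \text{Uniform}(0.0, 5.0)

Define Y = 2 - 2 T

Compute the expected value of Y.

For Y = -2T + 2:
E[Y] = -2 * E[T] + 2
E[T] = (0 + 5)/2 = 2.5
E[Y] = -2 * 2.5 + 2 = -3

-3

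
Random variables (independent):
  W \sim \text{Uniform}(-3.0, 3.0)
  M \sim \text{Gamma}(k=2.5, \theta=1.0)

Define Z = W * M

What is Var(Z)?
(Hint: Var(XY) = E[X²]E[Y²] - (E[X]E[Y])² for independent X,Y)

Var(XY) = E[X²]E[Y²] - (E[X]E[Y])²
E[W] = 0, Var(W) = 3
E[M] = 2.5, Var(M) = 2.5
E[W²] = 3 + 0² = 3
E[M²] = 2.5 + 2.5² = 8.75
Var(Z) = 3*8.75 - (0*2.5)²
= 26.25 - 0 = 26.25

26.25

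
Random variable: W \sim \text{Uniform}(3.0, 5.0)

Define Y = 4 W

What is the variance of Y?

For Y = aW + b: Var(Y) = a² * Var(W)
Var(W) = (5 - 3)^2/12 = 0.33333333
Var(Y) = 4² * 0.33333333 = 16 * 0.33333333 = 5.3333333

5.3333333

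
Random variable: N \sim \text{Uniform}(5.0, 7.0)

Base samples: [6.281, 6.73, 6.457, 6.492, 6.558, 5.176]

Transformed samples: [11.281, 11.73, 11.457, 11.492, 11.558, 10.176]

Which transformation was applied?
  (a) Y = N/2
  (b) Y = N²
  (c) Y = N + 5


Checking option (c) Y = N + 5:
  N = 6.281 -> Y = 11.281 ✓
  N = 6.73 -> Y = 11.73 ✓
  N = 6.457 -> Y = 11.457 ✓
All samples match this transformation.

(c) N + 5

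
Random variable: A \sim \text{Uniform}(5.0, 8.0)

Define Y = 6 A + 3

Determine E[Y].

For Y = 6A + 3:
E[Y] = 6 * E[A] + 3
E[A] = (5 + 8)/2 = 6.5
E[Y] = 6 * 6.5 + 3 = 42

42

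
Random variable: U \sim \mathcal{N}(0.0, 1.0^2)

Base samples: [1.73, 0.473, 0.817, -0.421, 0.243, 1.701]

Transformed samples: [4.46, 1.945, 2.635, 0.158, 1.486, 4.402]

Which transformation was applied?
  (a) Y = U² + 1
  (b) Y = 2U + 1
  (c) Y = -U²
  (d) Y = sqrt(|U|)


Checking option (b) Y = 2U + 1:
  U = 1.73 -> Y = 4.46 ✓
  U = 0.473 -> Y = 1.945 ✓
  U = 0.817 -> Y = 2.635 ✓
All samples match this transformation.

(b) 2U + 1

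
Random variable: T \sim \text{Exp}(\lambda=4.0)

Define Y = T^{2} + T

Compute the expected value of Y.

E[Y] = 1*E[T²] + 1*E[T]
E[T] = 0.25
E[T²] = Var(T) + (E[T])² = 0.0625 + 0.0625 = 0.125
E[Y] = 1*0.125 + 1*0.25 = 0.375

0.375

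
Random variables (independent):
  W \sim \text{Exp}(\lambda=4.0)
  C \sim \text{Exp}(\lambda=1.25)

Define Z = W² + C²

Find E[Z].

E[Z] = E[W²] + E[C²]
E[W²] = Var(W) + E[W]² = 0.0625 + 0.0625 = 0.125
E[C²] = Var(C) + E[C]² = 0.64 + 0.64 = 1.28
E[Z] = 0.125 + 1.28 = 1.405

1.405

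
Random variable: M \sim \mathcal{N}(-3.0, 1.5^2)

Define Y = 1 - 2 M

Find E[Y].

For Y = -2M + 1:
E[Y] = -2 * E[M] + 1
E[M] = -3.0 = -3
E[Y] = -2 * (-3) + 1 = 7

7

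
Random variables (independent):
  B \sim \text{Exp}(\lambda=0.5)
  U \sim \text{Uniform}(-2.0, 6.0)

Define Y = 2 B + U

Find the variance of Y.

For independent RVs: Var(aX + bY) = a²Var(X) + b²Var(Y)
Var(B) = 4
Var(U) = 5.3333333
Var(Y) = 2²*4 + 1²*5.3333333
= 4*4 + 1*5.3333333 = 21.333333

21.333333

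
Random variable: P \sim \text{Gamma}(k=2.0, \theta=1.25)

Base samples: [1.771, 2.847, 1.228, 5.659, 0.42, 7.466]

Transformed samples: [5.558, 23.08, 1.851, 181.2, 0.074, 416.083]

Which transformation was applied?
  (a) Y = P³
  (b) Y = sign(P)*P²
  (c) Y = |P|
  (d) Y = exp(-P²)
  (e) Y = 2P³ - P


Checking option (a) Y = P³:
  P = 1.771 -> Y = 5.558 ✓
  P = 2.847 -> Y = 23.08 ✓
  P = 1.228 -> Y = 1.851 ✓
All samples match this transformation.

(a) P³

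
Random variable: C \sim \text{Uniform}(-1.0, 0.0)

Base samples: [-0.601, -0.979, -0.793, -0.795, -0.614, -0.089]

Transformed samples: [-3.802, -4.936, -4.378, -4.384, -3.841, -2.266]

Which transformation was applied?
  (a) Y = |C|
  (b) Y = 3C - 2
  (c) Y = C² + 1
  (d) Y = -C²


Checking option (b) Y = 3C - 2:
  C = -0.601 -> Y = -3.802 ✓
  C = -0.979 -> Y = -4.936 ✓
  C = -0.793 -> Y = -4.378 ✓
All samples match this transformation.

(b) 3C - 2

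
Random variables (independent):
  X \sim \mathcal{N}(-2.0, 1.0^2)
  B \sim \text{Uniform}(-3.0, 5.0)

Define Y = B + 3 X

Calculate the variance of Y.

For independent RVs: Var(aX + bY) = a²Var(X) + b²Var(Y)
Var(X) = 1
Var(B) = 5.3333333
Var(Y) = 3²*1 + 1²*5.3333333
= 9*1 + 1*5.3333333 = 14.333333

14.333333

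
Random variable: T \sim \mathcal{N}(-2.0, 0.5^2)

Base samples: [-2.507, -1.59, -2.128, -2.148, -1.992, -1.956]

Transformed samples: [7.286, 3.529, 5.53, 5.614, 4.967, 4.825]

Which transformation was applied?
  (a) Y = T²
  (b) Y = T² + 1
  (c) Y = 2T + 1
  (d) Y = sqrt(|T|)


Checking option (b) Y = T² + 1:
  T = -2.507 -> Y = 7.286 ✓
  T = -1.59 -> Y = 3.529 ✓
  T = -2.128 -> Y = 5.53 ✓
All samples match this transformation.

(b) T² + 1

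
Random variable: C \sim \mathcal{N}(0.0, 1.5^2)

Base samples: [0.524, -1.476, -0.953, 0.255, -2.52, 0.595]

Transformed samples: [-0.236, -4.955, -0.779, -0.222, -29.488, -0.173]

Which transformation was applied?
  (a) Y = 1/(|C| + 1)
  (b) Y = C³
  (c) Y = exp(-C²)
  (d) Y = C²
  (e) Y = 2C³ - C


Checking option (e) Y = 2C³ - C:
  C = 0.524 -> Y = -0.236 ✓
  C = -1.476 -> Y = -4.955 ✓
  C = -0.953 -> Y = -0.779 ✓
All samples match this transformation.

(e) 2C³ - C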